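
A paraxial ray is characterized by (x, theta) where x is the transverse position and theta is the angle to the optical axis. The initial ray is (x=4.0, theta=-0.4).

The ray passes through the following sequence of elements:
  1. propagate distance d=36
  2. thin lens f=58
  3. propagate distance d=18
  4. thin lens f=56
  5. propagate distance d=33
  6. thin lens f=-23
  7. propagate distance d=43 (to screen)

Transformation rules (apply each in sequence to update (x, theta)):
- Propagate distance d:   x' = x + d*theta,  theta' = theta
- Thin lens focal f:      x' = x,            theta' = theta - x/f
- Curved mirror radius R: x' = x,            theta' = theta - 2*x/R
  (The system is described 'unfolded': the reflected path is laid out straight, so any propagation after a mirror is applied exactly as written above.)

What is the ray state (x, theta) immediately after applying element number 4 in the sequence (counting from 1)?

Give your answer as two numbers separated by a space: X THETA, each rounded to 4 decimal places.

Answer: -14.3724 0.0360

Derivation:
Initial: x=4.0000 theta=-0.4000
After 1 (propagate distance d=36): x=-10.4000 theta=-0.4000
After 2 (thin lens f=58): x=-10.4000 theta=-32/145 (≈-0.2207)
After 3 (propagate distance d=18): x=-2084/145 (≈-14.3724) theta=-32/145 (≈-0.2207)
After 4 (thin lens f=56): x=-2084/145 (≈-14.3724) theta=73/2030 (≈0.0360)
Rounded to 4 decimal places: x = -14.3724, theta = 0.0360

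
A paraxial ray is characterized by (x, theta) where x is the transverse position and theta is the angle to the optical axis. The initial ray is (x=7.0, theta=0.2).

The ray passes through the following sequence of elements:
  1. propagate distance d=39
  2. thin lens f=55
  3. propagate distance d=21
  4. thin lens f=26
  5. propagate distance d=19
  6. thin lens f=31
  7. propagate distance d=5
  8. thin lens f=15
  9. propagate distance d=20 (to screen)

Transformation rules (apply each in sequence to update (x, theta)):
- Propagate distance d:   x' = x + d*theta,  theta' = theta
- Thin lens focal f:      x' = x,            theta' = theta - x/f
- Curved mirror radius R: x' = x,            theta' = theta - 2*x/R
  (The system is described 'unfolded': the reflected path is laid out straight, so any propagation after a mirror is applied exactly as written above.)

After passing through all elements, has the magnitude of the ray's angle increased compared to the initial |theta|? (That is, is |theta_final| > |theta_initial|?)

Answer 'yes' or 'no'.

Answer: yes

Derivation:
Initial: x=7.0000 theta=0.2000
After 1 (propagate distance d=39): x=14.8000 theta=0.2000
After 2 (thin lens f=55): x=14.8000 theta=-19/275 (≈-0.0691)
After 3 (propagate distance d=21): x=3671/275 (≈13.3491) theta=-19/275 (≈-0.0691)
After 4 (thin lens f=26): x=3671/275 (≈13.3491) theta=-833/1430 (≈-0.5825)
After 5 (propagate distance d=19): x=16311/7150 (≈2.2813) theta=-833/1430 (≈-0.5825)
After 6 (thin lens f=31): x=16311/7150 (≈2.2813) theta=-72713/110825 (≈-0.6561)
After 7 (propagate distance d=5): x=-221489/221650 (≈-0.9993) theta=-72713/110825 (≈-0.6561)
After 8 (thin lens f=15): x=-221489/221650 (≈-0.9993) theta=-1959901/3324750 (≈-0.5895)
After 9 (propagate distance d=20 (to screen)): x=-8504071/664950 (≈-12.7890) theta=-1959901/3324750 (≈-0.5895)
|theta_initial|=0.2000 |theta_final|=1959901/3324750 (≈0.5895) -> increased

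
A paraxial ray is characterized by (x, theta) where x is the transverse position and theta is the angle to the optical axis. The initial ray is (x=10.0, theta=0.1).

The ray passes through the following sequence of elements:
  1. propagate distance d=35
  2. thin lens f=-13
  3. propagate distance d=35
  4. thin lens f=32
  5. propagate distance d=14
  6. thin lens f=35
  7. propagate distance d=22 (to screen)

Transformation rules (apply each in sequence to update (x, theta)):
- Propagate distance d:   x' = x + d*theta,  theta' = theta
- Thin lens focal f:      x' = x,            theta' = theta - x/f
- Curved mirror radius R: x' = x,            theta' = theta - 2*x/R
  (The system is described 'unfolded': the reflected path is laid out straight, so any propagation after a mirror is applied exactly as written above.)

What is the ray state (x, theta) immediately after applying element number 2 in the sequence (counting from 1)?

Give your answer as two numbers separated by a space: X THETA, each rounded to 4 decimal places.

Answer: 13.5000 1.1385

Derivation:
Initial: x=10.0000 theta=0.1000
After 1 (propagate distance d=35): x=13.5000 theta=0.1000
After 2 (thin lens f=-13): x=13.5000 theta=74/65 (≈1.1385)
Rounded to 4 decimal places: x = 13.5000, theta = 1.1385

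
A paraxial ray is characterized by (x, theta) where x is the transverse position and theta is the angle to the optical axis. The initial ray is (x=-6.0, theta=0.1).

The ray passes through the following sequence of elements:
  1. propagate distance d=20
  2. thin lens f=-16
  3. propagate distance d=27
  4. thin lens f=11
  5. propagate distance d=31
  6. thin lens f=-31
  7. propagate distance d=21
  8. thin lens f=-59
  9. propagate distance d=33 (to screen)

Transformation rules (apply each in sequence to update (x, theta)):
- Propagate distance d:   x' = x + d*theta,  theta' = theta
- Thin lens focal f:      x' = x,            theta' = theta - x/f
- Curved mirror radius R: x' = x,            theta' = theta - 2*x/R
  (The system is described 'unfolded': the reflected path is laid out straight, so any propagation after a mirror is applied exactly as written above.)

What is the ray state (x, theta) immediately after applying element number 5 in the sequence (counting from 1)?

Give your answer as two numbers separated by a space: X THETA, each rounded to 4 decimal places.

Initial: x=-6.0000 theta=0.1000
After 1 (propagate distance d=20): x=-4.0000 theta=0.1000
After 2 (thin lens f=-16): x=-4.0000 theta=-0.1500
After 3 (propagate distance d=27): x=-8.0500 theta=-0.1500
After 4 (thin lens f=11): x=-8.0500 theta=32/55 (≈0.5818)
After 5 (propagate distance d=31): x=2197/220 (≈9.9864) theta=32/55 (≈0.5818)
Rounded to 4 decimal places: x = 9.9864, theta = 0.5818

Answer: 9.9864 0.5818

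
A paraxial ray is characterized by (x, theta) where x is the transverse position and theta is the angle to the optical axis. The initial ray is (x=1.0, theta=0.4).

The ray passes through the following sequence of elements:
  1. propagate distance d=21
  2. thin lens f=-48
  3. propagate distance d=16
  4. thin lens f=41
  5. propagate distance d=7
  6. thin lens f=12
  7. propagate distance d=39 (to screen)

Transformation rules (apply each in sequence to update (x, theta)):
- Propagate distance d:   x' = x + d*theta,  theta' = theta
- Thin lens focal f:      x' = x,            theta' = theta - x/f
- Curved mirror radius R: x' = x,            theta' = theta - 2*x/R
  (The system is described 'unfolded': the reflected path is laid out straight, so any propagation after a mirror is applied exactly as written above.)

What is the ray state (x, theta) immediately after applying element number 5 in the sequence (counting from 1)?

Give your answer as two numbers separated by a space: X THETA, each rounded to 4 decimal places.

Answer: 19.8716 0.1340

Derivation:
Initial: x=1.0000 theta=0.4000
After 1 (propagate distance d=21): x=9.4000 theta=0.4000
After 2 (thin lens f=-48): x=9.4000 theta=143/240 (≈0.5958)
After 3 (propagate distance d=16): x=284/15 (≈18.9333) theta=143/240 (≈0.5958)
After 4 (thin lens f=41): x=284/15 (≈18.9333) theta=1319/9840 (≈0.1340)
After 5 (propagate distance d=7): x=65179/3280 (≈19.8716) theta=1319/9840 (≈0.1340)
Rounded to 4 decimal places: x = 19.8716, theta = 0.1340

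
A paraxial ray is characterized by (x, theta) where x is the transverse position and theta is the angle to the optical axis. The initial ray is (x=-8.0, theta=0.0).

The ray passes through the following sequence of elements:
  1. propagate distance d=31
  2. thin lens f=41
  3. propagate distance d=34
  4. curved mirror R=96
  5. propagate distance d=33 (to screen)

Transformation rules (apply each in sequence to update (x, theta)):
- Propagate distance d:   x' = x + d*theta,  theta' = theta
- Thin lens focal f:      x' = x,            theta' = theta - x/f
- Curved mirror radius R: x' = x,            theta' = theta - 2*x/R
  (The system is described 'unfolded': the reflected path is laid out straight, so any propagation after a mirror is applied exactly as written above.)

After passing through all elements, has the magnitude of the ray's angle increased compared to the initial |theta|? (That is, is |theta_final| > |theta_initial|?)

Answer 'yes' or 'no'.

Answer: yes

Derivation:
Initial: x=-8.0000 theta=0.0000
After 1 (propagate distance d=31): x=-8.0000 theta=0.0000
After 2 (thin lens f=41): x=-8.0000 theta=8/41 (≈0.1951)
After 3 (propagate distance d=34): x=-56/41 (≈-1.3659) theta=8/41 (≈0.1951)
After 4 (curved mirror R=96): x=-56/41 (≈-1.3659) theta=55/246 (≈0.2236)
After 5 (propagate distance d=33 (to screen)): x=493/82 (≈6.0122) theta=55/246 (≈0.2236)
|theta_initial|=0.0000 |theta_final|=55/246 (≈0.2236) -> increased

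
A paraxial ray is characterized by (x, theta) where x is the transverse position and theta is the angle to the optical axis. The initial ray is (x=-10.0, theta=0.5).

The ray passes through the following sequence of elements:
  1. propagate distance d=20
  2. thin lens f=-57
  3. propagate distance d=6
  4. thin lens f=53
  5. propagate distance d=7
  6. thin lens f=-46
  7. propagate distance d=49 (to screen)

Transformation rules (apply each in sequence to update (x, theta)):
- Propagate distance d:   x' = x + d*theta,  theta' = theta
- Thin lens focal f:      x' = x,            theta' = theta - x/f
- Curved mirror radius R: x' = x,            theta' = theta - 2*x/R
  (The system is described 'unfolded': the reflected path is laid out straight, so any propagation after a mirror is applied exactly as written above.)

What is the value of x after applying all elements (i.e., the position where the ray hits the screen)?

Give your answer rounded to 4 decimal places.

Answer: 34.3320

Derivation:
Initial: x=-10.0000 theta=0.5000
After 1 (propagate distance d=20): x=0.0000 theta=0.5000
After 2 (thin lens f=-57): x=0.0000 theta=0.5000
After 3 (propagate distance d=6): x=3.0000 theta=0.5000
After 4 (thin lens f=53): x=3.0000 theta=47/106 (≈0.4434)
After 5 (propagate distance d=7): x=647/106 (≈6.1038) theta=47/106 (≈0.4434)
After 6 (thin lens f=-46): x=647/106 (≈6.1038) theta=53/92 (≈0.5761)
After 7 (propagate distance d=49 (to screen)): x=167403/4876 (≈34.3320) theta=53/92 (≈0.5761)
Rounded to 4 decimal places: x = 34.3320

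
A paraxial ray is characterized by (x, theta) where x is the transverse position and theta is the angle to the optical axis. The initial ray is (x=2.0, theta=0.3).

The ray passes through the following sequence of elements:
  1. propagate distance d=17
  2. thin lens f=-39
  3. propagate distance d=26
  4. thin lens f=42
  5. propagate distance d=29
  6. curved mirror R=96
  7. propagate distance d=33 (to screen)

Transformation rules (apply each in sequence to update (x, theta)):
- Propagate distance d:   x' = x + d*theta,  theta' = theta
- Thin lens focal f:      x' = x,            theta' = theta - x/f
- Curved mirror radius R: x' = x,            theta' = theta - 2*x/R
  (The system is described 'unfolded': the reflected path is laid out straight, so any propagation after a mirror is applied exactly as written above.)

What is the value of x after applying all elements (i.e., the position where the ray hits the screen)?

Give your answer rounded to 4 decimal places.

Initial: x=2.0000 theta=0.3000
After 1 (propagate distance d=17): x=7.1000 theta=0.3000
After 2 (thin lens f=-39): x=7.1000 theta=94/195 (≈0.4821)
After 3 (propagate distance d=26): x=589/30 (≈19.6333) theta=94/195 (≈0.4821)
After 4 (thin lens f=42): x=589/30 (≈19.6333) theta=239/16380 (≈0.0146)
After 5 (propagate distance d=29): x=65705/3276 (≈20.0565) theta=239/16380 (≈0.0146)
After 6 (curved mirror R=96): x=65705/3276 (≈20.0565) theta=-317053/786240 (≈-0.4033)
After 7 (propagate distance d=33 (to screen)): x=1768817/262080 (≈6.7491) theta=-317053/786240 (≈-0.4033)
Rounded to 4 decimal places: x = 6.7491

Answer: 6.7491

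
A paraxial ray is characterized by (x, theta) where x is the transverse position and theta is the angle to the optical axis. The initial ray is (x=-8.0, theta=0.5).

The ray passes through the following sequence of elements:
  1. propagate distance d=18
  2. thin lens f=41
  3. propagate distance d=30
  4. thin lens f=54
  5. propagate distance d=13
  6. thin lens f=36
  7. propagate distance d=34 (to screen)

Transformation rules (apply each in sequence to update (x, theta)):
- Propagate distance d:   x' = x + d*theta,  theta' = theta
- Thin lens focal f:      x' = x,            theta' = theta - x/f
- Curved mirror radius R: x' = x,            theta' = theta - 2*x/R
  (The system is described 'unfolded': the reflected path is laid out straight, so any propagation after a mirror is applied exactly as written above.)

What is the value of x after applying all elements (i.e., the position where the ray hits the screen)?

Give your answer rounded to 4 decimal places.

Initial: x=-8.0000 theta=0.5000
After 1 (propagate distance d=18): x=1.0000 theta=0.5000
After 2 (thin lens f=41): x=1.0000 theta=39/82 (≈0.4756)
After 3 (propagate distance d=30): x=626/41 (≈15.2683) theta=39/82 (≈0.4756)
After 4 (thin lens f=54): x=626/41 (≈15.2683) theta=427/2214 (≈0.1929)
After 5 (propagate distance d=13): x=39355/2214 (≈17.7755) theta=427/2214 (≈0.1929)
After 6 (thin lens f=36): x=39355/2214 (≈17.7755) theta=-23983/79704 (≈-0.3009)
After 7 (propagate distance d=34 (to screen)): x=300679/39852 (≈7.5449) theta=-23983/79704 (≈-0.3009)
Rounded to 4 decimal places: x = 7.5449

Answer: 7.5449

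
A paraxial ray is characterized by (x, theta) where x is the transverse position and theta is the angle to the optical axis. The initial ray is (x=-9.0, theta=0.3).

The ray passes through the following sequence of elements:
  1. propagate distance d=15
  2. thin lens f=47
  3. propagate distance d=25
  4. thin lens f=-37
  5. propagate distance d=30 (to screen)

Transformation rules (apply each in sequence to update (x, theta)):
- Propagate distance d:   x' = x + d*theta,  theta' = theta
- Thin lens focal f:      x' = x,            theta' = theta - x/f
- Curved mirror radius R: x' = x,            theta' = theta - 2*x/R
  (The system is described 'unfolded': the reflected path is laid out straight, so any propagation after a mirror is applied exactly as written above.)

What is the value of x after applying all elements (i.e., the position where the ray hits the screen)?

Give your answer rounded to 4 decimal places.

Initial: x=-9.0000 theta=0.3000
After 1 (propagate distance d=15): x=-4.5000 theta=0.3000
After 2 (thin lens f=47): x=-4.5000 theta=93/235 (≈0.3957)
After 3 (propagate distance d=25): x=507/94 (≈5.3936) theta=93/235 (≈0.3957)
After 4 (thin lens f=-37): x=507/94 (≈5.3936) theta=9417/17390 (≈0.5415)
After 5 (propagate distance d=30 (to screen)): x=75261/3478 (≈21.6392) theta=9417/17390 (≈0.5415)
Rounded to 4 decimal places: x = 21.6392

Answer: 21.6392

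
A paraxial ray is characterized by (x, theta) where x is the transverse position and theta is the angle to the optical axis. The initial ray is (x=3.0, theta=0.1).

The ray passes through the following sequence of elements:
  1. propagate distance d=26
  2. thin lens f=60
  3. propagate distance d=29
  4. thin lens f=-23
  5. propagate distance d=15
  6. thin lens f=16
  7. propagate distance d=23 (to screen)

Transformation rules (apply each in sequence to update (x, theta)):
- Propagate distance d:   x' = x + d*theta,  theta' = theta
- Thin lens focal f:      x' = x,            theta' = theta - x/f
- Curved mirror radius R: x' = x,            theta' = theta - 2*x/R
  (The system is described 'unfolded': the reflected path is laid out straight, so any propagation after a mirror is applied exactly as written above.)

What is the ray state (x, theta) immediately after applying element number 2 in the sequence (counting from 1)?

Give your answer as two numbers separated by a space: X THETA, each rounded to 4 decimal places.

Answer: 5.6000 0.0067

Derivation:
Initial: x=3.0000 theta=0.1000
After 1 (propagate distance d=26): x=5.6000 theta=0.1000
After 2 (thin lens f=60): x=5.6000 theta=1/150 (≈0.0067)
Rounded to 4 decimal places: x = 5.6000, theta = 0.0067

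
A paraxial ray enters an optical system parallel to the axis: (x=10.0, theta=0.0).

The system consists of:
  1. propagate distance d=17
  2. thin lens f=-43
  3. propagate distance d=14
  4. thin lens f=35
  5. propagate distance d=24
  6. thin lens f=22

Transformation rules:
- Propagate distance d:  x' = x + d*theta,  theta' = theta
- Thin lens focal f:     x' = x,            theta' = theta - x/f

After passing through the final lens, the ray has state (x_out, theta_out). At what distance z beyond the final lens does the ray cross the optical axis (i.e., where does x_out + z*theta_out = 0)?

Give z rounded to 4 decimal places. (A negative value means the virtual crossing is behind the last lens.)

Initial: x=10.0000 theta=0.0000
After 1 (propagate distance d=17): x=10.0000 theta=0.0000
After 2 (thin lens f=-43): x=10.0000 theta=10/43 (≈0.2326)
After 3 (propagate distance d=14): x=570/43 (≈13.2558) theta=10/43 (≈0.2326)
After 4 (thin lens f=35): x=570/43 (≈13.2558) theta=-44/301 (≈-0.1462)
After 5 (propagate distance d=24): x=2934/301 (≈9.7475) theta=-44/301 (≈-0.1462)
After 6 (thin lens f=22): x=2934/301 (≈9.7475) theta=-1951/3311 (≈-0.5892)
z_focus = -x_out/theta_out = -(2934/301)/(-1951/3311) = 32274/1951 ≈ 16.5423
Rounded to 4 decimal places: z = 16.5423

Answer: 16.5423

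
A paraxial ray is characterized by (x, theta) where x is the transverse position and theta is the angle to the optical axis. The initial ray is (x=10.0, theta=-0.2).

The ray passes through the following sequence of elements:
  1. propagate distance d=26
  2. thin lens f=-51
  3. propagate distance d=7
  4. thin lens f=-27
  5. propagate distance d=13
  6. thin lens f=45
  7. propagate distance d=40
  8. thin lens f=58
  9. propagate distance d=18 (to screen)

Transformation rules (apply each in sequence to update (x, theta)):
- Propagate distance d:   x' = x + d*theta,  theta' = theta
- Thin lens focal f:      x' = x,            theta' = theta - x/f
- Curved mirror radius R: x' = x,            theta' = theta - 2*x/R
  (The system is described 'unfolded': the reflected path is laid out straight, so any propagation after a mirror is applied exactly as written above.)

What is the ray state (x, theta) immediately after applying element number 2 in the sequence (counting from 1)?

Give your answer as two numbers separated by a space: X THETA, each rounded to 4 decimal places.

Initial: x=10.0000 theta=-0.2000
After 1 (propagate distance d=26): x=4.8000 theta=-0.2000
After 2 (thin lens f=-51): x=4.8000 theta=-9/85 (≈-0.1059)
Rounded to 4 decimal places: x = 4.8000, theta = -0.1059

Answer: 4.8000 -0.1059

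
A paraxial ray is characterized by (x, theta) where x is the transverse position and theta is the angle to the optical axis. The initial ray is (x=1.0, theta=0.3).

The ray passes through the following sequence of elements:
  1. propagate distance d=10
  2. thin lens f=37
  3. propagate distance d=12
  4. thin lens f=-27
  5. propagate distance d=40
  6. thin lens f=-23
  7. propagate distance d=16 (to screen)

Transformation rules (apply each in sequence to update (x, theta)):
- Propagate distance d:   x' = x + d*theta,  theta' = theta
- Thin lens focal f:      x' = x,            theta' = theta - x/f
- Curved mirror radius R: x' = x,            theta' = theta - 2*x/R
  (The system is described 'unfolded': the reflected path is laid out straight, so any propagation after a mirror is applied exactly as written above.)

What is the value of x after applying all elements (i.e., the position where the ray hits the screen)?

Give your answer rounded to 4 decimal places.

Initial: x=1.0000 theta=0.3000
After 1 (propagate distance d=10): x=4.0000 theta=0.3000
After 2 (thin lens f=37): x=4.0000 theta=71/370 (≈0.1919)
After 3 (propagate distance d=12): x=1166/185 (≈6.3027) theta=71/370 (≈0.1919)
After 4 (thin lens f=-27): x=1166/185 (≈6.3027) theta=4249/9990 (≈0.4253)
After 5 (propagate distance d=40): x=116462/4995 (≈23.3157) theta=4249/9990 (≈0.4253)
After 6 (thin lens f=-23): x=116462/4995 (≈23.3157) theta=36739/25530 (≈1.4391)
After 7 (propagate distance d=16 (to screen)): x=5323834/114885 (≈46.3405) theta=36739/25530 (≈1.4391)
Rounded to 4 decimal places: x = 46.3405

Answer: 46.3405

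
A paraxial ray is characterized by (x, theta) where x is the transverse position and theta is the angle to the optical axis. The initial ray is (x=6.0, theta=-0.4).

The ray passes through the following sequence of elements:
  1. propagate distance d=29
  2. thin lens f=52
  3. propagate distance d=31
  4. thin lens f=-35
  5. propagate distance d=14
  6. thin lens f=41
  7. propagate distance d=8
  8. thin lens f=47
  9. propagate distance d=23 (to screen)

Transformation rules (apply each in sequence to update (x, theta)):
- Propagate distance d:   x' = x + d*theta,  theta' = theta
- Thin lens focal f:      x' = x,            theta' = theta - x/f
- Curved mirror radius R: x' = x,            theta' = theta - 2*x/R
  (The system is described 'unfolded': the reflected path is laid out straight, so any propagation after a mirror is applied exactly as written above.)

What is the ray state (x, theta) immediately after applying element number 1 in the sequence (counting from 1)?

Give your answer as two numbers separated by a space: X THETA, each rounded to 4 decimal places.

Initial: x=6.0000 theta=-0.4000
After 1 (propagate distance d=29): x=-5.6000 theta=-0.4000
Rounded to 4 decimal places: x = -5.6000, theta = -0.4000

Answer: -5.6000 -0.4000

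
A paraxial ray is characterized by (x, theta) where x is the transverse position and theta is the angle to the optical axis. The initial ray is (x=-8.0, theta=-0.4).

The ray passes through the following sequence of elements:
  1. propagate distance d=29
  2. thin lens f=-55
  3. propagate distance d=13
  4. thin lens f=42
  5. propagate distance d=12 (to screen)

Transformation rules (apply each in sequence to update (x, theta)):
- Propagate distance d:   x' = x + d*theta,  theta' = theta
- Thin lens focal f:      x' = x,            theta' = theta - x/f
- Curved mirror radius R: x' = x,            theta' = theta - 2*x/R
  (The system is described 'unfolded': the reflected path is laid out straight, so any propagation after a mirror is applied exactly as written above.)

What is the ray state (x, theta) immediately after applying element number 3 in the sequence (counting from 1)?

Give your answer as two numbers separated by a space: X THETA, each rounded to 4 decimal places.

Answer: -29.4327 -0.7564

Derivation:
Initial: x=-8.0000 theta=-0.4000
After 1 (propagate distance d=29): x=-19.6000 theta=-0.4000
After 2 (thin lens f=-55): x=-19.6000 theta=-208/275 (≈-0.7564)
After 3 (propagate distance d=13): x=-8094/275 (≈-29.4327) theta=-208/275 (≈-0.7564)
Rounded to 4 decimal places: x = -29.4327, theta = -0.7564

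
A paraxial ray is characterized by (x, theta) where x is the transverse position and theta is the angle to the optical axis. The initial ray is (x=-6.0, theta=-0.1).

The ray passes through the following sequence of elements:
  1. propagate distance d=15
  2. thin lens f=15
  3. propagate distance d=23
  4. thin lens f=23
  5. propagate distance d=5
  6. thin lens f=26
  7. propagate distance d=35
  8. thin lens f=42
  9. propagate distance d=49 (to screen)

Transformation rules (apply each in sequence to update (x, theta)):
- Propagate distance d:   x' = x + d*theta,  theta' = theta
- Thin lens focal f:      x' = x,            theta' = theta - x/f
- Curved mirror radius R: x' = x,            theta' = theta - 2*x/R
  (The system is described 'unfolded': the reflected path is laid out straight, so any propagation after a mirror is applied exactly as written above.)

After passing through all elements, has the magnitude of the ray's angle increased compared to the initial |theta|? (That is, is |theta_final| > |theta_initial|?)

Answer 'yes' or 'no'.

Answer: no

Derivation:
Initial: x=-6.0000 theta=-0.1000
After 1 (propagate distance d=15): x=-7.5000 theta=-0.1000
After 2 (thin lens f=15): x=-7.5000 theta=0.4000
After 3 (propagate distance d=23): x=1.7000 theta=0.4000
After 4 (thin lens f=23): x=1.7000 theta=15/46 (≈0.3261)
After 5 (propagate distance d=5): x=383/115 (≈3.3304) theta=15/46 (≈0.3261)
After 6 (thin lens f=26): x=383/115 (≈3.3304) theta=296/1495 (≈0.1980)
After 7 (propagate distance d=35): x=15339/1495 (≈10.2602) theta=296/1495 (≈0.1980)
After 8 (thin lens f=42): x=15339/1495 (≈10.2602) theta=-969/20930 (≈-0.0463)
After 9 (propagate distance d=49 (to screen)): x=4779/598 (≈7.9916) theta=-969/20930 (≈-0.0463)
|theta_initial|=0.1000 |theta_final|=969/20930 (≈0.0463) -> not increased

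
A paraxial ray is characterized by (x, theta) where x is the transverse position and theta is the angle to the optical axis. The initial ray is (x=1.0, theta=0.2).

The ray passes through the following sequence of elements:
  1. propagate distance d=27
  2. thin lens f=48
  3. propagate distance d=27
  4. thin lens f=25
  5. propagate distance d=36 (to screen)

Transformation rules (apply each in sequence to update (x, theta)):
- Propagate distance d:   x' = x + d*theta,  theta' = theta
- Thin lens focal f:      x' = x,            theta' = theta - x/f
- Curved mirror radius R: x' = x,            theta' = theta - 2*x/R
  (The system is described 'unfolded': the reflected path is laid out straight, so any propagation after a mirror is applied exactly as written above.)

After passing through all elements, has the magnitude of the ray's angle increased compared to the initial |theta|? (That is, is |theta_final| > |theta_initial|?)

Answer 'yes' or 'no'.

Answer: yes

Derivation:
Initial: x=1.0000 theta=0.2000
After 1 (propagate distance d=27): x=6.4000 theta=0.2000
After 2 (thin lens f=48): x=6.4000 theta=1/15 (≈0.0667)
After 3 (propagate distance d=27): x=8.2000 theta=1/15 (≈0.0667)
After 4 (thin lens f=25): x=8.2000 theta=-98/375 (≈-0.2613)
After 5 (propagate distance d=36 (to screen)): x=-1.2080 theta=-98/375 (≈-0.2613)
|theta_initial|=0.2000 |theta_final|=98/375 (≈0.2613) -> increased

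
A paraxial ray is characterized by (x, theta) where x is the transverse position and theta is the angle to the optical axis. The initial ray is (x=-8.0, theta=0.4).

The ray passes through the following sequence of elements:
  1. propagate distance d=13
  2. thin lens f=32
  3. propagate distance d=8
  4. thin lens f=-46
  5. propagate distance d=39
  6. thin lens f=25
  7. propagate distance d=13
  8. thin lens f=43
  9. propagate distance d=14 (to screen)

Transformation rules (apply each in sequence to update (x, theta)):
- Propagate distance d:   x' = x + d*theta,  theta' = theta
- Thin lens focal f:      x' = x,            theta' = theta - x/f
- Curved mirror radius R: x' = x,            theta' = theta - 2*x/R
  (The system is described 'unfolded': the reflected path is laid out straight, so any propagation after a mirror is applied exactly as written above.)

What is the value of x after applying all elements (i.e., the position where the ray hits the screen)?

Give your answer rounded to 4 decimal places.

Answer: 6.6710

Derivation:
Initial: x=-8.0000 theta=0.4000
After 1 (propagate distance d=13): x=-2.8000 theta=0.4000
After 2 (thin lens f=32): x=-2.8000 theta=0.4875
After 3 (propagate distance d=8): x=1.1000 theta=0.4875
After 4 (thin lens f=-46): x=1.1000 theta=941/1840 (≈0.5114)
After 5 (propagate distance d=39): x=38723/1840 (≈21.0451) theta=941/1840 (≈0.5114)
After 6 (thin lens f=25): x=38723/1840 (≈21.0451) theta=-7599/23000 (≈-0.3304)
After 7 (propagate distance d=13): x=770501/46000 (≈16.7500) theta=-7599/23000 (≈-0.3304)
After 8 (thin lens f=43): x=770501/46000 (≈16.7500) theta=-284803/395600 (≈-0.7199)
After 9 (propagate distance d=14 (to screen)): x=13195333/1978000 (≈6.6710) theta=-284803/395600 (≈-0.7199)
Rounded to 4 decimal places: x = 6.6710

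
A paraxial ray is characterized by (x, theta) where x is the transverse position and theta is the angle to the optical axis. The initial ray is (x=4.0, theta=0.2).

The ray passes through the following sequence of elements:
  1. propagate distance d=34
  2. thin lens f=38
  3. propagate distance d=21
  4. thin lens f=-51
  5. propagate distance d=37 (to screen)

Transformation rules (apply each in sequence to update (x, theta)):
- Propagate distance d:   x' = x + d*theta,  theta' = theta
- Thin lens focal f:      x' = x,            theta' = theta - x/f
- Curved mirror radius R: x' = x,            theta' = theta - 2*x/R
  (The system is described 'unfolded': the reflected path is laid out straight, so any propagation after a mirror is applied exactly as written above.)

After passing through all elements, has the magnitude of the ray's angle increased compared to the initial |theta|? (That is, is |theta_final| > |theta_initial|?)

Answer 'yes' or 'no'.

Initial: x=4.0000 theta=0.2000
After 1 (propagate distance d=34): x=10.8000 theta=0.2000
After 2 (thin lens f=38): x=10.8000 theta=-8/95 (≈-0.0842)
After 3 (propagate distance d=21): x=858/95 (≈9.0316) theta=-8/95 (≈-0.0842)
After 4 (thin lens f=-51): x=858/95 (≈9.0316) theta=30/323 (≈0.0929)
After 5 (propagate distance d=37 (to screen)): x=20136/1615 (≈12.4681) theta=30/323 (≈0.0929)
|theta_initial|=0.2000 |theta_final|=30/323 (≈0.0929) -> not increased

Answer: no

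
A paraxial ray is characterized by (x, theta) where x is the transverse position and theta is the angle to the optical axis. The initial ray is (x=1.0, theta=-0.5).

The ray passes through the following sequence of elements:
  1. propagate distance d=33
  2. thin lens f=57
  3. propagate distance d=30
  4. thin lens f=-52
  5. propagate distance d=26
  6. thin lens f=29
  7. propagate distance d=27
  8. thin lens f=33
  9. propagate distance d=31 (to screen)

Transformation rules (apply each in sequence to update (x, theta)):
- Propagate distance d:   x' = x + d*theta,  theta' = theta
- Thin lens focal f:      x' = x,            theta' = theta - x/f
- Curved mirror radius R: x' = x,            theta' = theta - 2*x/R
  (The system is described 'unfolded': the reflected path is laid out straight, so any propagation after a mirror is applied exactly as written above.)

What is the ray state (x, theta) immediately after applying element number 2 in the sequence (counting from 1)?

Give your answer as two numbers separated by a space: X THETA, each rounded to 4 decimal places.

Answer: -15.5000 -0.2281

Derivation:
Initial: x=1.0000 theta=-0.5000
After 1 (propagate distance d=33): x=-15.5000 theta=-0.5000
After 2 (thin lens f=57): x=-15.5000 theta=-13/57 (≈-0.2281)
Rounded to 4 decimal places: x = -15.5000, theta = -0.2281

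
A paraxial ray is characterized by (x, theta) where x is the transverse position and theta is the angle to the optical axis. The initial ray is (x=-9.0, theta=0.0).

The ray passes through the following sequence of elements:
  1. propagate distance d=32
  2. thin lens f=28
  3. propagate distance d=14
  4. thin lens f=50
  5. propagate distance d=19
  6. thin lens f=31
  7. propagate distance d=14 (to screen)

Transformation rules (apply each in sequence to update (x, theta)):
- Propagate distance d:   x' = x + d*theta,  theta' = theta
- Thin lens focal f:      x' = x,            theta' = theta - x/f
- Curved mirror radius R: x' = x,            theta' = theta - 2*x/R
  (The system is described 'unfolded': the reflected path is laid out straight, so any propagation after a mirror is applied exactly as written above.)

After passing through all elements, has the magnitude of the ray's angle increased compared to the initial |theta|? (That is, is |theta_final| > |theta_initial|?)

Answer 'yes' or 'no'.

Answer: yes

Derivation:
Initial: x=-9.0000 theta=0.0000
After 1 (propagate distance d=32): x=-9.0000 theta=0.0000
After 2 (thin lens f=28): x=-9.0000 theta=9/28 (≈0.3214)
After 3 (propagate distance d=14): x=-4.5000 theta=9/28 (≈0.3214)
After 4 (thin lens f=50): x=-4.5000 theta=72/175 (≈0.4114)
After 5 (propagate distance d=19): x=1161/350 (≈3.3171) theta=72/175 (≈0.4114)
After 6 (thin lens f=31): x=1161/350 (≈3.3171) theta=3303/10850 (≈0.3044)
After 7 (propagate distance d=14 (to screen)): x=82233/10850 (≈7.5791) theta=3303/10850 (≈0.3044)
|theta_initial|=0.0000 |theta_final|=3303/10850 (≈0.3044) -> increased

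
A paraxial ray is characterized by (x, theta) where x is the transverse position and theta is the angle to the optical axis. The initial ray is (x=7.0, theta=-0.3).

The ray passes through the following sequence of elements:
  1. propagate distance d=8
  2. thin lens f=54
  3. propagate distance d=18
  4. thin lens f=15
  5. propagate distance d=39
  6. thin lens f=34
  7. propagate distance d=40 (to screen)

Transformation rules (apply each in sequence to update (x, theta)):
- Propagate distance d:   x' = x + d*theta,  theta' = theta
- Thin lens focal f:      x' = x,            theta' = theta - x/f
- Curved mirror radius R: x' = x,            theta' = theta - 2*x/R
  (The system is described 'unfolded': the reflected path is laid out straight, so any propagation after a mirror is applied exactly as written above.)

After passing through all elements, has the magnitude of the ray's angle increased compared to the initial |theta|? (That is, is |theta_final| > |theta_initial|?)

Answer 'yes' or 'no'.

Initial: x=7.0000 theta=-0.3000
After 1 (propagate distance d=8): x=4.6000 theta=-0.3000
After 2 (thin lens f=54): x=4.6000 theta=-52/135 (≈-0.3852)
After 3 (propagate distance d=18): x=-7/3 (≈-2.3333) theta=-52/135 (≈-0.3852)
After 4 (thin lens f=15): x=-7/3 (≈-2.3333) theta=-31/135 (≈-0.2296)
After 5 (propagate distance d=39): x=-508/45 (≈-11.2889) theta=-31/135 (≈-0.2296)
After 6 (thin lens f=34): x=-508/45 (≈-11.2889) theta=47/459 (≈0.1024)
After 7 (propagate distance d=40 (to screen)): x=-16508/2295 (≈-7.1930) theta=47/459 (≈0.1024)
|theta_initial|=0.3000 |theta_final|=47/459 (≈0.1024) -> not increased

Answer: no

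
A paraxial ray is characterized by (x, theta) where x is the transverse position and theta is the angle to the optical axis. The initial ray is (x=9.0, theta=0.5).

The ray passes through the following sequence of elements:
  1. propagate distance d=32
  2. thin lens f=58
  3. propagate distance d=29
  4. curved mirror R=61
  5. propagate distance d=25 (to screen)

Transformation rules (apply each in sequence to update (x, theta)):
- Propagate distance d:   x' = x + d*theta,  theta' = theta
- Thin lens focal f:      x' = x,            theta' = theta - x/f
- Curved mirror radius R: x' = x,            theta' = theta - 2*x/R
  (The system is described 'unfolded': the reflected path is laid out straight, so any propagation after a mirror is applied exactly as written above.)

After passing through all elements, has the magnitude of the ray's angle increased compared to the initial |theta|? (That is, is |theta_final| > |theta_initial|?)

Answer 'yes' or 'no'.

Initial: x=9.0000 theta=0.5000
After 1 (propagate distance d=32): x=25.0000 theta=0.5000
After 2 (thin lens f=58): x=25.0000 theta=2/29 (≈0.0690)
After 3 (propagate distance d=29): x=27.0000 theta=2/29 (≈0.0690)
After 4 (curved mirror R=61): x=27.0000 theta=-1444/1769 (≈-0.8163)
After 5 (propagate distance d=25 (to screen)): x=11663/1769 (≈6.5930) theta=-1444/1769 (≈-0.8163)
|theta_initial|=0.5000 |theta_final|=1444/1769 (≈0.8163) -> increased

Answer: yes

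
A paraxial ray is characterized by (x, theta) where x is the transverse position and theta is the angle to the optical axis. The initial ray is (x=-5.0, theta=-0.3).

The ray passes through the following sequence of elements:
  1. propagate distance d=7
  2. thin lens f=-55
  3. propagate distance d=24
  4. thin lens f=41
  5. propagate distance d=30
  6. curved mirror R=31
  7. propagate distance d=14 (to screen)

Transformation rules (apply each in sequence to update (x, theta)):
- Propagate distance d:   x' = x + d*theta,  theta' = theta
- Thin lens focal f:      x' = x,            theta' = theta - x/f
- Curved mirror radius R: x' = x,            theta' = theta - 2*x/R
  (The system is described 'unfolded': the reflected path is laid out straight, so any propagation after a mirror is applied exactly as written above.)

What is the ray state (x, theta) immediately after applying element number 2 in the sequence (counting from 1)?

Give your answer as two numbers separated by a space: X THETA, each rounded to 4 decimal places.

Answer: -7.1000 -0.4291

Derivation:
Initial: x=-5.0000 theta=-0.3000
After 1 (propagate distance d=7): x=-7.1000 theta=-0.3000
After 2 (thin lens f=-55): x=-7.1000 theta=-118/275 (≈-0.4291)
Rounded to 4 decimal places: x = -7.1000, theta = -0.4291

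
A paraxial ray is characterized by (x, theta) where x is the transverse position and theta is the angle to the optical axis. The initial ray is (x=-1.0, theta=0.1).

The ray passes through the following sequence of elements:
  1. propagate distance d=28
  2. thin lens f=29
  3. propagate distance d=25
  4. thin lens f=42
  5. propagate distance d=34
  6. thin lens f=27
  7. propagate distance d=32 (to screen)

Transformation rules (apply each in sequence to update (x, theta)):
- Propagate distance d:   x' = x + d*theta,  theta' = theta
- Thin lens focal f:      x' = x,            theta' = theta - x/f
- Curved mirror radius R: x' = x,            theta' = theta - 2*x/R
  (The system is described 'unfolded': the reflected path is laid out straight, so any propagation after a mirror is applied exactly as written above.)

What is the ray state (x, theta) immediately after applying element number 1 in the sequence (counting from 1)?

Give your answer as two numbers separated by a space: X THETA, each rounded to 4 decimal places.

Answer: 1.8000 0.1000

Derivation:
Initial: x=-1.0000 theta=0.1000
After 1 (propagate distance d=28): x=1.8000 theta=0.1000
Rounded to 4 decimal places: x = 1.8000, theta = 0.1000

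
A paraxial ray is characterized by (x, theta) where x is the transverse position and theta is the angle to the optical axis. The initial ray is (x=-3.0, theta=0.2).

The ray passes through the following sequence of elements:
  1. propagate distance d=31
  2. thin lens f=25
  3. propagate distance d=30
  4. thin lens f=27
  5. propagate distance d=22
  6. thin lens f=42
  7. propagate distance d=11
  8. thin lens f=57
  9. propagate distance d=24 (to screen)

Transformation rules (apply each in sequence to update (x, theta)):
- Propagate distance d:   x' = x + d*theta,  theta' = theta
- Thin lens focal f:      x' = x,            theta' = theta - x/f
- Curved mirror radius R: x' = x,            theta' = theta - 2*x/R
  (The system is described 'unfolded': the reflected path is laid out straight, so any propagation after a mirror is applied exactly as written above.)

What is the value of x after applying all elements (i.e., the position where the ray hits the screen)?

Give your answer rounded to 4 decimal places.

Answer: -4.2135

Derivation:
Initial: x=-3.0000 theta=0.2000
After 1 (propagate distance d=31): x=3.2000 theta=0.2000
After 2 (thin lens f=25): x=3.2000 theta=0.0720
After 3 (propagate distance d=30): x=5.3600 theta=0.0720
After 4 (thin lens f=27): x=5.3600 theta=-427/3375 (≈-0.1265)
After 5 (propagate distance d=22): x=8696/3375 (≈2.5766) theta=-427/3375 (≈-0.1265)
After 6 (thin lens f=42): x=8696/3375 (≈2.5766) theta=-2663/14175 (≈-0.1879)
After 7 (propagate distance d=11): x=36151/70875 (≈0.5101) theta=-2663/14175 (≈-0.1879)
After 8 (thin lens f=57): x=36151/70875 (≈0.5101) theta=-795106/4039875 (≈-0.1968)
After 9 (propagate distance d=24 (to screen)): x=-5673979/1346625 (≈-4.2135) theta=-795106/4039875 (≈-0.1968)
Rounded to 4 decimal places: x = -4.2135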